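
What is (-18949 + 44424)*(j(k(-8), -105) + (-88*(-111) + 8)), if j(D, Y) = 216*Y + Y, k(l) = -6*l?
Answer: -331404275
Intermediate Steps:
j(D, Y) = 217*Y
(-18949 + 44424)*(j(k(-8), -105) + (-88*(-111) + 8)) = (-18949 + 44424)*(217*(-105) + (-88*(-111) + 8)) = 25475*(-22785 + (9768 + 8)) = 25475*(-22785 + 9776) = 25475*(-13009) = -331404275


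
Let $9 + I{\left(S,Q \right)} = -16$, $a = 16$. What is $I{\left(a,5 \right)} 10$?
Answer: $-250$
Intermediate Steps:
$I{\left(S,Q \right)} = -25$ ($I{\left(S,Q \right)} = -9 - 16 = -25$)
$I{\left(a,5 \right)} 10 = \left(-25\right) 10 = -250$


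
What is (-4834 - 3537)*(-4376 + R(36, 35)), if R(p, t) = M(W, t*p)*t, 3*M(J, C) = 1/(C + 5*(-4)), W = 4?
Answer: 27253774427/744 ≈ 3.6631e+7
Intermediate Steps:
M(J, C) = 1/(3*(-20 + C)) (M(J, C) = 1/(3*(C + 5*(-4))) = 1/(3*(C - 20)) = 1/(3*(-20 + C)))
R(p, t) = t/(3*(-20 + p*t)) (R(p, t) = (1/(3*(-20 + t*p)))*t = (1/(3*(-20 + p*t)))*t = t/(3*(-20 + p*t)))
(-4834 - 3537)*(-4376 + R(36, 35)) = (-4834 - 3537)*(-4376 + (1/3)*35/(-20 + 36*35)) = -8371*(-4376 + (1/3)*35/(-20 + 1260)) = -8371*(-4376 + (1/3)*35/1240) = -8371*(-4376 + (1/3)*35*(1/1240)) = -8371*(-4376 + 7/744) = -8371*(-3255737/744) = 27253774427/744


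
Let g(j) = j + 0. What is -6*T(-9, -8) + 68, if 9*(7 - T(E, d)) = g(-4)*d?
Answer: 142/3 ≈ 47.333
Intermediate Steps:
g(j) = j
T(E, d) = 7 + 4*d/9 (T(E, d) = 7 - (-4)*d/9 = 7 + 4*d/9)
-6*T(-9, -8) + 68 = -6*(7 + (4/9)*(-8)) + 68 = -6*(7 - 32/9) + 68 = -6*31/9 + 68 = -62/3 + 68 = 142/3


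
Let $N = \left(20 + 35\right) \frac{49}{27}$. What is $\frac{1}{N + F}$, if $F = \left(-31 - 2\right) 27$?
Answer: $- \frac{27}{21362} \approx -0.0012639$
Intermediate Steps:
$F = -891$ ($F = \left(-33\right) 27 = -891$)
$N = \frac{2695}{27}$ ($N = 55 \cdot 49 \cdot \frac{1}{27} = 55 \cdot \frac{49}{27} = \frac{2695}{27} \approx 99.815$)
$\frac{1}{N + F} = \frac{1}{\frac{2695}{27} - 891} = \frac{1}{- \frac{21362}{27}} = - \frac{27}{21362}$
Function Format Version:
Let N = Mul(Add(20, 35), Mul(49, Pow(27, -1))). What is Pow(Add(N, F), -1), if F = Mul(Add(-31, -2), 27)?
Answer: Rational(-27, 21362) ≈ -0.0012639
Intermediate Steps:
F = -891 (F = Mul(-33, 27) = -891)
N = Rational(2695, 27) (N = Mul(55, Mul(49, Rational(1, 27))) = Mul(55, Rational(49, 27)) = Rational(2695, 27) ≈ 99.815)
Pow(Add(N, F), -1) = Pow(Add(Rational(2695, 27), -891), -1) = Pow(Rational(-21362, 27), -1) = Rational(-27, 21362)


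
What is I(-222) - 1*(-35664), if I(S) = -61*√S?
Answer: 35664 - 61*I*√222 ≈ 35664.0 - 908.88*I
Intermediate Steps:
I(-222) - 1*(-35664) = -61*I*√222 - 1*(-35664) = -61*I*√222 + 35664 = 35664 - 61*I*√222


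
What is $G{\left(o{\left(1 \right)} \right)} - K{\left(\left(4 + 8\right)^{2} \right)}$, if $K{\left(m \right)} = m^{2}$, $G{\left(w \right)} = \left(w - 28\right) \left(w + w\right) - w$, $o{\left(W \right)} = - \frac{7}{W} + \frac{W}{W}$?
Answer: $-20322$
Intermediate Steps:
$o{\left(W \right)} = 1 - \frac{7}{W}$ ($o{\left(W \right)} = - \frac{7}{W} + 1 = 1 - \frac{7}{W}$)
$G{\left(w \right)} = - w + 2 w \left(-28 + w\right)$ ($G{\left(w \right)} = \left(-28 + w\right) 2 w - w = 2 w \left(-28 + w\right) - w = - w + 2 w \left(-28 + w\right)$)
$G{\left(o{\left(1 \right)} \right)} - K{\left(\left(4 + 8\right)^{2} \right)} = \frac{-7 + 1}{1} \left(-57 + 2 \frac{-7 + 1}{1}\right) - \left(\left(4 + 8\right)^{2}\right)^{2} = 1 \left(-6\right) \left(-57 + 2 \cdot 1 \left(-6\right)\right) - \left(12^{2}\right)^{2} = - 6 \left(-57 + 2 \left(-6\right)\right) - 144^{2} = - 6 \left(-57 - 12\right) - 20736 = \left(-6\right) \left(-69\right) - 20736 = 414 - 20736 = -20322$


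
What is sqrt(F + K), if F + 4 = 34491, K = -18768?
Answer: sqrt(15719) ≈ 125.38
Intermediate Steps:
F = 34487 (F = -4 + 34491 = 34487)
sqrt(F + K) = sqrt(34487 - 18768) = sqrt(15719)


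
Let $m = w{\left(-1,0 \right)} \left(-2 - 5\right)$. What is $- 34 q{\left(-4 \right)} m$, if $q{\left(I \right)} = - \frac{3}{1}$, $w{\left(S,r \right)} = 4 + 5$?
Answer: $-6426$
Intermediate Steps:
$w{\left(S,r \right)} = 9$
$m = -63$ ($m = 9 \left(-2 - 5\right) = 9 \left(-7\right) = -63$)
$q{\left(I \right)} = -3$ ($q{\left(I \right)} = \left(-3\right) 1 = -3$)
$- 34 q{\left(-4 \right)} m = \left(-34\right) \left(-3\right) \left(-63\right) = 102 \left(-63\right) = -6426$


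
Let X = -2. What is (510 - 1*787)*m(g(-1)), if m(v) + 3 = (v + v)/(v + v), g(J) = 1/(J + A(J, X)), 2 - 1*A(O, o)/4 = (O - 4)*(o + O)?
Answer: 554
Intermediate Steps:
A(O, o) = 8 - 4*(-4 + O)*(O + o) (A(O, o) = 8 - 4*(O - 4)*(o + O) = 8 - 4*(-4 + O)*(O + o))
g(J) = 1/(-24 - 4*J² + 25*J) (g(J) = 1/(J + (8 - 4*J² + 16*J + 16*(-2) - 4*J*(-2))) = 1/(J + (8 - 4*J² + 16*J - 32 + 8*J)) = 1/(J + (-24 - 4*J² + 24*J)) = 1/(-24 - 4*J² + 25*J))
m(v) = -2 (m(v) = -3 + (v + v)/(v + v) = -3 + (2*v)/((2*v)) = -3 + (2*v)*(1/(2*v)) = -3 + 1 = -2)
(510 - 1*787)*m(g(-1)) = (510 - 1*787)*(-2) = (510 - 787)*(-2) = -277*(-2) = 554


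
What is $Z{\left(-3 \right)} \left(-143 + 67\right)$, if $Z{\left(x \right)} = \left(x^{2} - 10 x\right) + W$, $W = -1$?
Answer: $-2888$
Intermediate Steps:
$Z{\left(x \right)} = -1 + x^{2} - 10 x$ ($Z{\left(x \right)} = \left(x^{2} - 10 x\right) - 1 = -1 + x^{2} - 10 x$)
$Z{\left(-3 \right)} \left(-143 + 67\right) = \left(-1 + \left(-3\right)^{2} - -30\right) \left(-143 + 67\right) = \left(-1 + 9 + 30\right) \left(-76\right) = 38 \left(-76\right) = -2888$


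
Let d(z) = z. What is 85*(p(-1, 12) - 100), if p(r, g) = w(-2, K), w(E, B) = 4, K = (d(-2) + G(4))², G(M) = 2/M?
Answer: -8160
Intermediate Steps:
K = 9/4 (K = (-2 + 2/4)² = (-2 + 2*(¼))² = (-2 + ½)² = (-3/2)² = 9/4 ≈ 2.2500)
p(r, g) = 4
85*(p(-1, 12) - 100) = 85*(4 - 100) = 85*(-96) = -8160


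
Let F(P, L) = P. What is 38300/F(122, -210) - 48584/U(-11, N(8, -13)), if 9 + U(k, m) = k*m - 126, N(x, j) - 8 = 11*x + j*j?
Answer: 503042/1525 ≈ 329.86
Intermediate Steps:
N(x, j) = 8 + j² + 11*x (N(x, j) = 8 + (11*x + j*j) = 8 + (11*x + j²) = 8 + (j² + 11*x) = 8 + j² + 11*x)
U(k, m) = -135 + k*m (U(k, m) = -9 + (k*m - 126) = -9 + (-126 + k*m) = -135 + k*m)
38300/F(122, -210) - 48584/U(-11, N(8, -13)) = 38300/122 - 48584/(-135 - 11*(8 + (-13)² + 11*8)) = 38300*(1/122) - 48584/(-135 - 11*(8 + 169 + 88)) = 19150/61 - 48584/(-135 - 11*265) = 19150/61 - 48584/(-135 - 2915) = 19150/61 - 48584/(-3050) = 19150/61 - 48584*(-1/3050) = 19150/61 + 24292/1525 = 503042/1525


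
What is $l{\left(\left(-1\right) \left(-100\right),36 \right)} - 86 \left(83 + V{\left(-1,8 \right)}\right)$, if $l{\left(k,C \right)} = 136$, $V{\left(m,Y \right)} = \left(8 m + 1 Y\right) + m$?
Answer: $-6916$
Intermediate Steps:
$V{\left(m,Y \right)} = Y + 9 m$ ($V{\left(m,Y \right)} = \left(8 m + Y\right) + m = \left(Y + 8 m\right) + m = Y + 9 m$)
$l{\left(\left(-1\right) \left(-100\right),36 \right)} - 86 \left(83 + V{\left(-1,8 \right)}\right) = 136 - 86 \left(83 + \left(8 + 9 \left(-1\right)\right)\right) = 136 - 86 \left(83 + \left(8 - 9\right)\right) = 136 - 86 \left(83 - 1\right) = 136 - 86 \cdot 82 = 136 - 7052 = -6916$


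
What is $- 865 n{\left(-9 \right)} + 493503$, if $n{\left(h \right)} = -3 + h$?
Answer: $503883$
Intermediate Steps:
$- 865 n{\left(-9 \right)} + 493503 = - 865 \left(-3 - 9\right) + 493503 = \left(-865\right) \left(-12\right) + 493503 = 10380 + 493503 = 503883$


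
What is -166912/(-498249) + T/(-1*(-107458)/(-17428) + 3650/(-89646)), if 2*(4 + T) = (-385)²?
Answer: -14421842559017574259/1207854237772233 ≈ -11940.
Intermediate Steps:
T = 148217/2 (T = -4 + (½)*(-385)² = -4 + (½)*148225 = -4 + 148225/2 = 148217/2 ≈ 74109.)
-166912/(-498249) + T/(-1*(-107458)/(-17428) + 3650/(-89646)) = -166912/(-498249) + 148217/(2*(-1*(-107458)/(-17428) + 3650/(-89646))) = -166912*(-1/498249) + 148217/(2*(107458*(-1/17428) + 3650*(-1/89646))) = 166912/498249 + 148217/(2*(-53729/8714 - 1825/44823)) = 166912/498249 + 148217/(2*(-2424198017/390587622)) = 166912/498249 + (148217/2)*(-390587622/2424198017) = 166912/498249 - 28945862784987/2424198017 = -14421842559017574259/1207854237772233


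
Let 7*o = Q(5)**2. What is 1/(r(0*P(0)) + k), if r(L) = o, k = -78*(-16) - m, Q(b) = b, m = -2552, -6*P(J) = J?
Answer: 7/26625 ≈ 0.00026291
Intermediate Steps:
P(J) = -J/6
k = 3800 (k = -78*(-16) - 1*(-2552) = 1248 + 2552 = 3800)
o = 25/7 (o = (1/7)*5**2 = (1/7)*25 = 25/7 ≈ 3.5714)
r(L) = 25/7
1/(r(0*P(0)) + k) = 1/(25/7 + 3800) = 1/(26625/7) = 7/26625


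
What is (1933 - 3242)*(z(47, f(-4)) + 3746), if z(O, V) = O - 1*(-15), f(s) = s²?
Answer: -4984672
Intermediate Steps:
z(O, V) = 15 + O (z(O, V) = O + 15 = 15 + O)
(1933 - 3242)*(z(47, f(-4)) + 3746) = (1933 - 3242)*((15 + 47) + 3746) = -1309*(62 + 3746) = -1309*3808 = -4984672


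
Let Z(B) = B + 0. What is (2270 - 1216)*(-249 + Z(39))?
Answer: -221340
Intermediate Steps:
Z(B) = B
(2270 - 1216)*(-249 + Z(39)) = (2270 - 1216)*(-249 + 39) = 1054*(-210) = -221340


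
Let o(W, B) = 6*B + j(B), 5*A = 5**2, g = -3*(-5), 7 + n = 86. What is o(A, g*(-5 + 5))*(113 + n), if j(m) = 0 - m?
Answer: 0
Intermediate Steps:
n = 79 (n = -7 + 86 = 79)
g = 15
A = 5 (A = (1/5)*5**2 = (1/5)*25 = 5)
j(m) = -m
o(W, B) = 5*B (o(W, B) = 6*B - B = 5*B)
o(A, g*(-5 + 5))*(113 + n) = (5*(15*(-5 + 5)))*(113 + 79) = (5*(15*0))*192 = (5*0)*192 = 0*192 = 0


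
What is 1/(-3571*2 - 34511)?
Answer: -1/41653 ≈ -2.4008e-5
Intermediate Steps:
1/(-3571*2 - 34511) = 1/(-7142 - 34511) = 1/(-41653) = -1/41653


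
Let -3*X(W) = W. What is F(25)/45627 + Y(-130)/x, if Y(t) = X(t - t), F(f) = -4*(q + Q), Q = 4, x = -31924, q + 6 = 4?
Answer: -8/45627 ≈ -0.00017533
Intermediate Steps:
q = -2 (q = -6 + 4 = -2)
X(W) = -W/3
F(f) = -8 (F(f) = -4*(-2 + 4) = -4*2 = -8)
Y(t) = 0 (Y(t) = -(t - t)/3 = -⅓*0 = 0)
F(25)/45627 + Y(-130)/x = -8/45627 + 0/(-31924) = -8*1/45627 + 0*(-1/31924) = -8/45627 + 0 = -8/45627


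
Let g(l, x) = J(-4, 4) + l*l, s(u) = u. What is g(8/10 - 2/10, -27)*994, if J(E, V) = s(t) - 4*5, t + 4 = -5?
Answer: -711704/25 ≈ -28468.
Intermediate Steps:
t = -9 (t = -4 - 5 = -9)
J(E, V) = -29 (J(E, V) = -9 - 4*5 = -9 - 20 = -29)
g(l, x) = -29 + l² (g(l, x) = -29 + l*l = -29 + l²)
g(8/10 - 2/10, -27)*994 = (-29 + (8/10 - 2/10)²)*994 = (-29 + (8*(⅒) - 2*⅒)²)*994 = (-29 + (⅘ - ⅕)²)*994 = (-29 + (⅗)²)*994 = (-29 + 9/25)*994 = -716/25*994 = -711704/25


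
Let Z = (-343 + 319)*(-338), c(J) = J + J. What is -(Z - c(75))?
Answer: -7962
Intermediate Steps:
c(J) = 2*J
Z = 8112 (Z = -24*(-338) = 8112)
-(Z - c(75)) = -(8112 - 2*75) = -(8112 - 1*150) = -(8112 - 150) = -1*7962 = -7962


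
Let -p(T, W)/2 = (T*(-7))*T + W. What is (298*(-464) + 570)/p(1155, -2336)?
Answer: -68851/9340511 ≈ -0.0073712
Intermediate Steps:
p(T, W) = -2*W + 14*T**2 (p(T, W) = -2*((T*(-7))*T + W) = -2*((-7*T)*T + W) = -2*(-7*T**2 + W) = -2*(W - 7*T**2) = -2*W + 14*T**2)
(298*(-464) + 570)/p(1155, -2336) = (298*(-464) + 570)/(-2*(-2336) + 14*1155**2) = (-138272 + 570)/(4672 + 14*1334025) = -137702/(4672 + 18676350) = -137702/18681022 = -137702*1/18681022 = -68851/9340511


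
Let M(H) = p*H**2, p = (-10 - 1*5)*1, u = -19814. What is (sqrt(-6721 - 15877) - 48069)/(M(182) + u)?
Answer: 48069/516674 - I*sqrt(22598)/516674 ≈ 0.093035 - 0.00029095*I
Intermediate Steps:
p = -15 (p = (-10 - 5)*1 = -15*1 = -15)
M(H) = -15*H**2
(sqrt(-6721 - 15877) - 48069)/(M(182) + u) = (sqrt(-6721 - 15877) - 48069)/(-15*182**2 - 19814) = (sqrt(-22598) - 48069)/(-15*33124 - 19814) = (I*sqrt(22598) - 48069)/(-496860 - 19814) = (-48069 + I*sqrt(22598))/(-516674) = (-48069 + I*sqrt(22598))*(-1/516674) = 48069/516674 - I*sqrt(22598)/516674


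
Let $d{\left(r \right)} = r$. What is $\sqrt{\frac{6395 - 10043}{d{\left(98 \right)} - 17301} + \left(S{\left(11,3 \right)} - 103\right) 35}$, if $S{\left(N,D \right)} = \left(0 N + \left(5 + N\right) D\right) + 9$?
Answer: $\frac{i \sqrt{476405809946}}{17203} \approx 40.122 i$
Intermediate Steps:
$S{\left(N,D \right)} = 9 + D \left(5 + N\right)$ ($S{\left(N,D \right)} = \left(0 + D \left(5 + N\right)\right) + 9 = D \left(5 + N\right) + 9 = 9 + D \left(5 + N\right)$)
$\sqrt{\frac{6395 - 10043}{d{\left(98 \right)} - 17301} + \left(S{\left(11,3 \right)} - 103\right) 35} = \sqrt{\frac{6395 - 10043}{98 - 17301} + \left(\left(9 + 5 \cdot 3 + 3 \cdot 11\right) - 103\right) 35} = \sqrt{- \frac{3648}{-17203} + \left(\left(9 + 15 + 33\right) - 103\right) 35} = \sqrt{\left(-3648\right) \left(- \frac{1}{17203}\right) + \left(57 - 103\right) 35} = \sqrt{\frac{3648}{17203} - 1610} = \sqrt{- \frac{27693182}{17203}} = \frac{i \sqrt{476405809946}}{17203}$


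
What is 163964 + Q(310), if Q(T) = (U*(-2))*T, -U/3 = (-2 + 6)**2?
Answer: 193724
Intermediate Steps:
U = -48 (U = -3*(-2 + 6)**2 = -3*4**2 = -3*16 = -48)
Q(T) = 96*T (Q(T) = (-48*(-2))*T = 96*T)
163964 + Q(310) = 163964 + 96*310 = 163964 + 29760 = 193724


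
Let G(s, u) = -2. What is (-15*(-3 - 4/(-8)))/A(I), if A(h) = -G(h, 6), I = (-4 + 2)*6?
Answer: 75/4 ≈ 18.750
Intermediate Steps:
I = -12 (I = -2*6 = -12)
A(h) = 2 (A(h) = -1*(-2) = 2)
(-15*(-3 - 4/(-8)))/A(I) = -15*(-3 - 4/(-8))/2 = -15*(-3 - 4*(-⅛))*(½) = -15*(-3 + ½)*(½) = -15*(-5/2)*(½) = (75/2)*(½) = 75/4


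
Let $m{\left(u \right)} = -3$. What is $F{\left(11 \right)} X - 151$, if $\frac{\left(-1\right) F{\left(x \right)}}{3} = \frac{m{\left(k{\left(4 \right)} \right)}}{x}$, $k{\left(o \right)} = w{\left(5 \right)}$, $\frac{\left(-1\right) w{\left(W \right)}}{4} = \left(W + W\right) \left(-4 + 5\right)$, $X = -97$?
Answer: $- \frac{2534}{11} \approx -230.36$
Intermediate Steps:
$w{\left(W \right)} = - 8 W$ ($w{\left(W \right)} = - 4 \left(W + W\right) \left(-4 + 5\right) = - 4 \cdot 2 W 1 = - 4 \cdot 2 W = - 8 W$)
$k{\left(o \right)} = -40$ ($k{\left(o \right)} = \left(-8\right) 5 = -40$)
$F{\left(x \right)} = \frac{9}{x}$ ($F{\left(x \right)} = - 3 \left(- \frac{3}{x}\right) = \frac{9}{x}$)
$F{\left(11 \right)} X - 151 = \frac{9}{11} \left(-97\right) - 151 = - \frac{873}{11} - 151 = - \frac{2534}{11}$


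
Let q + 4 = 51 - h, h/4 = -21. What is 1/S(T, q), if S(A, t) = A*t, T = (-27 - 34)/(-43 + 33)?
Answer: 10/7991 ≈ 0.0012514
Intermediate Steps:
h = -84 (h = 4*(-21) = -84)
q = 131 (q = -4 + (51 - 1*(-84)) = -4 + (51 + 84) = -4 + 135 = 131)
T = 61/10 (T = -61/(-10) = -61*(-⅒) = 61/10 ≈ 6.1000)
1/S(T, q) = 1/((61/10)*131) = 1/(7991/10) = 10/7991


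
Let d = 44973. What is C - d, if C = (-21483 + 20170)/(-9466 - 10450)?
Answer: -68898535/1532 ≈ -44973.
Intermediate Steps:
C = 101/1532 (C = -1313/(-19916) = -1313*(-1/19916) = 101/1532 ≈ 0.065927)
C - d = 101/1532 - 1*44973 = 101/1532 - 44973 = -68898535/1532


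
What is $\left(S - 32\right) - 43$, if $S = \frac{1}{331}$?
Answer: $- \frac{24824}{331} \approx -74.997$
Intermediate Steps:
$S = \frac{1}{331} \approx 0.0030211$
$\left(S - 32\right) - 43 = \left(\frac{1}{331} - 32\right) - 43 = - \frac{10591}{331} - 43 = - \frac{24824}{331}$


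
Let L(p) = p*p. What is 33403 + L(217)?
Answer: 80492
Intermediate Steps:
L(p) = p**2
33403 + L(217) = 33403 + 217**2 = 33403 + 47089 = 80492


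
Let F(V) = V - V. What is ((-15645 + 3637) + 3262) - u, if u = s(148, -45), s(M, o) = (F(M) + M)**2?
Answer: -30650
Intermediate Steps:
F(V) = 0
s(M, o) = M**2 (s(M, o) = (0 + M)**2 = M**2)
u = 21904 (u = 148**2 = 21904)
((-15645 + 3637) + 3262) - u = ((-15645 + 3637) + 3262) - 1*21904 = (-12008 + 3262) - 21904 = -8746 - 21904 = -30650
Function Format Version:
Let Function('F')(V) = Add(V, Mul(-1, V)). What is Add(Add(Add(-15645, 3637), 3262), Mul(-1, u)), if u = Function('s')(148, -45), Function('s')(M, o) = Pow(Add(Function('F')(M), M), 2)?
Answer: -30650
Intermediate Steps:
Function('F')(V) = 0
Function('s')(M, o) = Pow(M, 2) (Function('s')(M, o) = Pow(Add(0, M), 2) = Pow(M, 2))
u = 21904 (u = Pow(148, 2) = 21904)
Add(Add(Add(-15645, 3637), 3262), Mul(-1, u)) = Add(Add(Add(-15645, 3637), 3262), Mul(-1, 21904)) = Add(Add(-12008, 3262), -21904) = Add(-8746, -21904) = -30650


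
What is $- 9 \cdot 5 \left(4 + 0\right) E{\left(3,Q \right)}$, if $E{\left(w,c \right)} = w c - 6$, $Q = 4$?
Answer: $-1080$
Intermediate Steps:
$E{\left(w,c \right)} = -6 + c w$ ($E{\left(w,c \right)} = c w - 6 = -6 + c w$)
$- 9 \cdot 5 \left(4 + 0\right) E{\left(3,Q \right)} = - 9 \cdot 5 \left(4 + 0\right) \left(-6 + 4 \cdot 3\right) = - 9 \cdot 5 \cdot 4 \left(-6 + 12\right) = \left(-9\right) 20 \cdot 6 = \left(-180\right) 6 = -1080$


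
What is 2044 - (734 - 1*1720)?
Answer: 3030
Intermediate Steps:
2044 - (734 - 1*1720) = 2044 - (734 - 1720) = 2044 - 1*(-986) = 2044 + 986 = 3030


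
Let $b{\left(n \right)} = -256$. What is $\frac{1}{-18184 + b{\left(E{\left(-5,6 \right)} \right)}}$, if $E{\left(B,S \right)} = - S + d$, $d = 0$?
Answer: $- \frac{1}{18440} \approx -5.423 \cdot 10^{-5}$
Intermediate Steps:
$E{\left(B,S \right)} = - S$ ($E{\left(B,S \right)} = - S + 0 = - S$)
$\frac{1}{-18184 + b{\left(E{\left(-5,6 \right)} \right)}} = \frac{1}{-18184 - 256} = \frac{1}{-18440} = - \frac{1}{18440}$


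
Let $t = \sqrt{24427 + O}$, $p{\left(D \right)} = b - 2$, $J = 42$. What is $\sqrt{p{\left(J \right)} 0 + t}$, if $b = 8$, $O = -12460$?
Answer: $\sqrt[4]{11967} \approx 10.459$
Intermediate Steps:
$p{\left(D \right)} = 6$ ($p{\left(D \right)} = 8 - 2 = 6$)
$t = \sqrt{11967}$ ($t = \sqrt{24427 - 12460} = \sqrt{11967} \approx 109.39$)
$\sqrt{p{\left(J \right)} 0 + t} = \sqrt{6 \cdot 0 + \sqrt{11967}} = \sqrt{0 + \sqrt{11967}} = \sqrt{\sqrt{11967}} = \sqrt[4]{11967}$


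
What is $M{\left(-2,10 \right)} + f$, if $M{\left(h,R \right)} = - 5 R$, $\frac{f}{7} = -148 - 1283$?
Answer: $-10067$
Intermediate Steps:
$f = -10017$ ($f = 7 \left(-148 - 1283\right) = 7 \left(-1431\right) = -10017$)
$M{\left(-2,10 \right)} + f = \left(-5\right) 10 - 10017 = -50 - 10017 = -10067$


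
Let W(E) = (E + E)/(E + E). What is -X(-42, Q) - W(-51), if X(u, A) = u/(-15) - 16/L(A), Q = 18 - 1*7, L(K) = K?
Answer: -129/55 ≈ -2.3455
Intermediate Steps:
Q = 11 (Q = 18 - 7 = 11)
X(u, A) = -16/A - u/15 (X(u, A) = u/(-15) - 16/A = u*(-1/15) - 16/A = -u/15 - 16/A = -16/A - u/15)
W(E) = 1 (W(E) = (2*E)/((2*E)) = (2*E)*(1/(2*E)) = 1)
-X(-42, Q) - W(-51) = -(-16/11 - 1/15*(-42)) - 1*1 = -(-16*1/11 + 14/5) - 1 = -(-16/11 + 14/5) - 1 = -1*74/55 - 1 = -74/55 - 1 = -129/55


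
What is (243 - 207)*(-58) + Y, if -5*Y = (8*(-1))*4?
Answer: -10408/5 ≈ -2081.6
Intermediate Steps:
Y = 32/5 (Y = -8*(-1)*4/5 = -(-8)*4/5 = -⅕*(-32) = 32/5 ≈ 6.4000)
(243 - 207)*(-58) + Y = (243 - 207)*(-58) + 32/5 = 36*(-58) + 32/5 = -2088 + 32/5 = -10408/5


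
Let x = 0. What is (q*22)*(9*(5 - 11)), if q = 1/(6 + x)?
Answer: -198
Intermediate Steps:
q = ⅙ (q = 1/(6 + 0) = 1/6 = ⅙ ≈ 0.16667)
(q*22)*(9*(5 - 11)) = ((⅙)*22)*(9*(5 - 11)) = 11*(9*(-6))/3 = (11/3)*(-54) = -198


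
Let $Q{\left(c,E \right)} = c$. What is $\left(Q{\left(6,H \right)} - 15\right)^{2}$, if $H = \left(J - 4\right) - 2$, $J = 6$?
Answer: $81$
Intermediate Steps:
$H = 0$ ($H = \left(6 - 4\right) - 2 = 2 - 2 = 0$)
$\left(Q{\left(6,H \right)} - 15\right)^{2} = \left(6 - 15\right)^{2} = \left(-9\right)^{2} = 81$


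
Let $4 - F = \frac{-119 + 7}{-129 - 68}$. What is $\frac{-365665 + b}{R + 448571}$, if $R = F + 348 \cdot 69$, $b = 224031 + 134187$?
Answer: $- \frac{1467059}{93099527} \approx -0.015758$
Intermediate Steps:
$F = \frac{676}{197}$ ($F = 4 - \frac{-119 + 7}{-129 - 68} = 4 - - \frac{112}{-197} = 4 - \left(-112\right) \left(- \frac{1}{197}\right) = 4 - \frac{112}{197} = \frac{676}{197} \approx 3.4315$)
$b = 358218$
$R = \frac{4731040}{197}$ ($R = \frac{676}{197} + 348 \cdot 69 = \frac{676}{197} + 24012 = \frac{4731040}{197} \approx 24015.0$)
$\frac{-365665 + b}{R + 448571} = \frac{-365665 + 358218}{\frac{4731040}{197} + 448571} = - \frac{7447}{\frac{93099527}{197}} = \left(-7447\right) \frac{197}{93099527} = - \frac{1467059}{93099527}$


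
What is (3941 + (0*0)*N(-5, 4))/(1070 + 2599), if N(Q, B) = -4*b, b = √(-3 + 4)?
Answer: 3941/3669 ≈ 1.0741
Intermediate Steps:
b = 1 (b = √1 = 1)
N(Q, B) = -4 (N(Q, B) = -4*1 = -4)
(3941 + (0*0)*N(-5, 4))/(1070 + 2599) = (3941 + (0*0)*(-4))/(1070 + 2599) = (3941 + 0*(-4))/3669 = (3941 + 0)*(1/3669) = 3941*(1/3669) = 3941/3669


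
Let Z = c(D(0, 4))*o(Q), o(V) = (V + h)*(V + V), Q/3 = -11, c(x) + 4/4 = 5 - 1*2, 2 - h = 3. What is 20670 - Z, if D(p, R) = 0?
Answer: 16182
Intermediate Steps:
h = -1 (h = 2 - 1*3 = 2 - 3 = -1)
c(x) = 2 (c(x) = -1 + (5 - 1*2) = -1 + (5 - 2) = -1 + 3 = 2)
Q = -33 (Q = 3*(-11) = -33)
o(V) = 2*V*(-1 + V) (o(V) = (V - 1)*(V + V) = (-1 + V)*(2*V) = 2*V*(-1 + V))
Z = 4488 (Z = 2*(2*(-33)*(-1 - 33)) = 2*(2*(-33)*(-34)) = 2*2244 = 4488)
20670 - Z = 20670 - 1*4488 = 20670 - 4488 = 16182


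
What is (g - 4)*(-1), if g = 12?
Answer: -8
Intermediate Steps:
(g - 4)*(-1) = (12 - 4)*(-1) = 8*(-1) = -8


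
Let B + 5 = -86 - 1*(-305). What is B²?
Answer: 45796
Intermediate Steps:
B = 214 (B = -5 + (-86 - 1*(-305)) = -5 + (-86 + 305) = -5 + 219 = 214)
B² = 214² = 45796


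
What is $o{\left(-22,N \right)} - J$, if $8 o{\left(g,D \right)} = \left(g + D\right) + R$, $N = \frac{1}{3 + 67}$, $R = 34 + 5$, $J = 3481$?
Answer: $- \frac{1948169}{560} \approx -3478.9$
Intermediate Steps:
$R = 39$
$N = \frac{1}{70} \approx 0.014286$
$o{\left(g,D \right)} = \frac{39}{8} + \frac{D}{8} + \frac{g}{8}$ ($o{\left(g,D \right)} = \frac{\left(g + D\right) + 39}{8} = \frac{\left(D + g\right) + 39}{8} = \frac{39 + D + g}{8} = \frac{39}{8} + \frac{D}{8} + \frac{g}{8}$)
$o{\left(-22,N \right)} - J = \left(\frac{39}{8} + \frac{1}{8} \cdot \frac{1}{70} + \frac{1}{8} \left(-22\right)\right) - 3481 = \left(\frac{39}{8} + \frac{1}{560} - \frac{11}{4}\right) - 3481 = \frac{1191}{560} - 3481 = - \frac{1948169}{560}$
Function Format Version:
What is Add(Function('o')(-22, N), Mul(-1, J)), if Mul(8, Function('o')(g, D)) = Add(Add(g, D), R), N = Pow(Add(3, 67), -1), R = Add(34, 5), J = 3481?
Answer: Rational(-1948169, 560) ≈ -3478.9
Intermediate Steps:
R = 39
N = Rational(1, 70) (N = Pow(70, -1) = Rational(1, 70) ≈ 0.014286)
Function('o')(g, D) = Add(Rational(39, 8), Mul(Rational(1, 8), D), Mul(Rational(1, 8), g)) (Function('o')(g, D) = Mul(Rational(1, 8), Add(Add(g, D), 39)) = Mul(Rational(1, 8), Add(Add(D, g), 39)) = Mul(Rational(1, 8), Add(39, D, g)) = Add(Rational(39, 8), Mul(Rational(1, 8), D), Mul(Rational(1, 8), g)))
Add(Function('o')(-22, N), Mul(-1, J)) = Add(Add(Rational(39, 8), Mul(Rational(1, 8), Rational(1, 70)), Mul(Rational(1, 8), -22)), Mul(-1, 3481)) = Add(Add(Rational(39, 8), Rational(1, 560), Rational(-11, 4)), -3481) = Add(Rational(1191, 560), -3481) = Rational(-1948169, 560)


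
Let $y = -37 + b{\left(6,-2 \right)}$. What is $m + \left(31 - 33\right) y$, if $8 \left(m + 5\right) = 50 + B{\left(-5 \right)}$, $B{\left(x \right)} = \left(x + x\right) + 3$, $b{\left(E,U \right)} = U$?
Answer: $\frac{627}{8} \approx 78.375$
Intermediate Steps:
$B{\left(x \right)} = 3 + 2 x$ ($B{\left(x \right)} = 2 x + 3 = 3 + 2 x$)
$m = \frac{3}{8}$ ($m = -5 + \frac{50 + \left(3 + 2 \left(-5\right)\right)}{8} = -5 + \frac{50 + \left(3 - 10\right)}{8} = -5 + \frac{50 - 7}{8} = -5 + \frac{1}{8} \cdot 43 = -5 + \frac{43}{8} = \frac{3}{8} \approx 0.375$)
$y = -39$ ($y = -37 - 2 = -39$)
$m + \left(31 - 33\right) y = \frac{3}{8} + \left(31 - 33\right) \left(-39\right) = \frac{3}{8} - -78 = \frac{3}{8} + 78 = \frac{627}{8}$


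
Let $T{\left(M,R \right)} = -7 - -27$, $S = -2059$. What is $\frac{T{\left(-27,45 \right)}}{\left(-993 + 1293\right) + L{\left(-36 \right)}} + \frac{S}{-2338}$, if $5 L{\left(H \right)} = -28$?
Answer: $\frac{408081}{430192} \approx 0.9486$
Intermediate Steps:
$L{\left(H \right)} = - \frac{28}{5}$ ($L{\left(H \right)} = \frac{1}{5} \left(-28\right) = - \frac{28}{5}$)
$T{\left(M,R \right)} = 20$ ($T{\left(M,R \right)} = -7 + 27 = 20$)
$\frac{T{\left(-27,45 \right)}}{\left(-993 + 1293\right) + L{\left(-36 \right)}} + \frac{S}{-2338} = \frac{20}{\left(-993 + 1293\right) - \frac{28}{5}} - \frac{2059}{-2338} = \frac{20}{300 - \frac{28}{5}} - - \frac{2059}{2338} = \frac{20}{\frac{1472}{5}} + \frac{2059}{2338} = 20 \cdot \frac{5}{1472} + \frac{2059}{2338} = \frac{25}{368} + \frac{2059}{2338} = \frac{408081}{430192}$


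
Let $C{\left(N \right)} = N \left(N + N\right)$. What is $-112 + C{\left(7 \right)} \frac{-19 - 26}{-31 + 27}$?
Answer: $\frac{1981}{2} \approx 990.5$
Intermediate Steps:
$C{\left(N \right)} = 2 N^{2}$ ($C{\left(N \right)} = N 2 N = 2 N^{2}$)
$-112 + C{\left(7 \right)} \frac{-19 - 26}{-31 + 27} = -112 + 2 \cdot 7^{2} \frac{-19 - 26}{-31 + 27} = -112 + 2 \cdot 49 \left(- \frac{45}{-4}\right) = -112 + 98 \left(\left(-45\right) \left(- \frac{1}{4}\right)\right) = -112 + 98 \cdot \frac{45}{4} = -112 + \frac{2205}{2} = \frac{1981}{2}$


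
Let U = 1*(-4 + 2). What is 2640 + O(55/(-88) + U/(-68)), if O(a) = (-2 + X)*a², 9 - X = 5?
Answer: 24421281/9248 ≈ 2640.7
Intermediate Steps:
U = -2 (U = 1*(-2) = -2)
X = 4 (X = 9 - 1*5 = 9 - 5 = 4)
O(a) = 2*a² (O(a) = (-2 + 4)*a² = 2*a²)
2640 + O(55/(-88) + U/(-68)) = 2640 + 2*(55/(-88) - 2/(-68))² = 2640 + 2*(55*(-1/88) - 2*(-1/68))² = 2640 + 2*(-5/8 + 1/34)² = 2640 + 2*(-81/136)² = 2640 + 2*(6561/18496) = 2640 + 6561/9248 = 24421281/9248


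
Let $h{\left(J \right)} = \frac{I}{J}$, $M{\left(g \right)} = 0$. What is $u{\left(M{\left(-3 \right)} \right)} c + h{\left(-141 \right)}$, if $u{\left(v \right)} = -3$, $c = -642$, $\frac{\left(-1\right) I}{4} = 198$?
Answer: $\frac{90786}{47} \approx 1931.6$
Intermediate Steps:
$I = -792$ ($I = \left(-4\right) 198 = -792$)
$h{\left(J \right)} = - \frac{792}{J}$
$u{\left(M{\left(-3 \right)} \right)} c + h{\left(-141 \right)} = \left(-3\right) \left(-642\right) - \frac{792}{-141} = 1926 - - \frac{264}{47} = 1926 + \frac{264}{47} = \frac{90786}{47}$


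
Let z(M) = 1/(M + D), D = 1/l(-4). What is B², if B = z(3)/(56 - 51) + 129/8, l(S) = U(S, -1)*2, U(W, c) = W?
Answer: 221980201/846400 ≈ 262.26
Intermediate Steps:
l(S) = 2*S (l(S) = S*2 = 2*S)
D = -⅛ (D = 1/(2*(-4)) = 1/(-8) = -⅛ ≈ -0.12500)
z(M) = 1/(-⅛ + M) (z(M) = 1/(M - ⅛) = 1/(-⅛ + M))
B = 14899/920 (B = (8/(-1 + 8*3))/(56 - 51) + 129/8 = (8/(-1 + 24))/5 + 129*(⅛) = (8/23)*(⅕) + 129/8 = 8/115 + 129/8 = 14899/920 ≈ 16.195)
B² = (14899/920)² = 221980201/846400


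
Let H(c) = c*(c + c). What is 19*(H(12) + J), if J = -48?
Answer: 4560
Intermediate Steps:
H(c) = 2*c² (H(c) = c*(2*c) = 2*c²)
19*(H(12) + J) = 19*(2*12² - 48) = 19*(2*144 - 48) = 19*(288 - 48) = 19*240 = 4560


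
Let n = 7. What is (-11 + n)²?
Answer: 16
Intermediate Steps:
(-11 + n)² = (-11 + 7)² = (-4)² = 16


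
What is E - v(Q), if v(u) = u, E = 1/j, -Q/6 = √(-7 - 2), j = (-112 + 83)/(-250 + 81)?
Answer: 169/29 + 18*I ≈ 5.8276 + 18.0*I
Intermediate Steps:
j = 29/169 (j = -29/(-169) = -29*(-1/169) = 29/169 ≈ 0.17160)
Q = -18*I (Q = -6*√(-7 - 2) = -18*I ≈ -18.0*I)
E = 169/29 (E = 1/(29/169) = 169/29 ≈ 5.8276)
E - v(Q) = 169/29 - (-18)*I = 169/29 + 18*I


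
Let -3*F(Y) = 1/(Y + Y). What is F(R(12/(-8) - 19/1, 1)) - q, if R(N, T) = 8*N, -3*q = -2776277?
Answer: -910618855/984 ≈ -9.2543e+5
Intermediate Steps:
q = 2776277/3 (q = -⅓*(-2776277) = 2776277/3 ≈ 9.2543e+5)
F(Y) = -1/(6*Y) (F(Y) = -1/(3*(Y + Y)) = -1/(2*Y)/3 = -1/(6*Y))
F(R(12/(-8) - 19/1, 1)) - q = -1/(8*(12/(-8) - 19/1))/6 - 1*2776277/3 = -1/(8*(12*(-⅛) - 19*1))/6 - 2776277/3 = -1/(8*(-3/2 - 19))/6 - 2776277/3 = -1/(6*(8*(-41/2))) - 2776277/3 = -⅙/(-164) - 2776277/3 = -⅙*(-1/164) - 2776277/3 = 1/984 - 2776277/3 = -910618855/984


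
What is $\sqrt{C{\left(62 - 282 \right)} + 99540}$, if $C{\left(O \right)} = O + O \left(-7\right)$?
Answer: $82 \sqrt{15} \approx 317.58$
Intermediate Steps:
$C{\left(O \right)} = - 6 O$ ($C{\left(O \right)} = O - 7 O = - 6 O$)
$\sqrt{C{\left(62 - 282 \right)} + 99540} = \sqrt{- 6 \left(62 - 282\right) + 99540} = \sqrt{\left(-6\right) \left(-220\right) + 99540} = \sqrt{1320 + 99540} = \sqrt{100860} = 82 \sqrt{15}$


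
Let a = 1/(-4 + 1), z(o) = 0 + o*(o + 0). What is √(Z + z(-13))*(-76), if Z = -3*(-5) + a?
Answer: -76*√1653/3 ≈ -1030.0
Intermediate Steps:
z(o) = o² (z(o) = 0 + o*o = 0 + o² = o²)
a = -⅓ (a = 1/(-3) = -⅓ ≈ -0.33333)
Z = 44/3 (Z = -3*(-5) - ⅓ = 15 - ⅓ = 44/3 ≈ 14.667)
√(Z + z(-13))*(-76) = √(44/3 + (-13)²)*(-76) = √(44/3 + 169)*(-76) = √(551/3)*(-76) = (√1653/3)*(-76) = -76*√1653/3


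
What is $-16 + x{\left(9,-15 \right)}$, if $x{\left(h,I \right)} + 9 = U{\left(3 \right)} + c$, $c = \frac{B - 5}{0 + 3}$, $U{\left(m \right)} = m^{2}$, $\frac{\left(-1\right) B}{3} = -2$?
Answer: $- \frac{47}{3} \approx -15.667$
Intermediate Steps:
$B = 6$ ($B = \left(-3\right) \left(-2\right) = 6$)
$c = \frac{1}{3}$ ($c = \frac{6 - 5}{0 + 3} = 1 \cdot \frac{1}{3} = \frac{1}{3} \approx 0.33333$)
$x{\left(h,I \right)} = \frac{1}{3}$ ($x{\left(h,I \right)} = -9 + \left(3^{2} + \frac{1}{3}\right) = -9 + \left(9 + \frac{1}{3}\right) = -9 + \frac{28}{3} = \frac{1}{3}$)
$-16 + x{\left(9,-15 \right)} = -16 + \frac{1}{3} = - \frac{47}{3}$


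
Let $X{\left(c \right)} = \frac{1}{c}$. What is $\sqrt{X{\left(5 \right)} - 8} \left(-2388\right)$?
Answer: $- \frac{2388 i \sqrt{195}}{5} \approx - 6669.3 i$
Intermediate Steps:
$\sqrt{X{\left(5 \right)} - 8} \left(-2388\right) = \sqrt{\frac{1}{5} - 8} \left(-2388\right) = \sqrt{- \frac{39}{5}} \left(-2388\right) = \frac{i \sqrt{195}}{5} \left(-2388\right) = - \frac{2388 i \sqrt{195}}{5}$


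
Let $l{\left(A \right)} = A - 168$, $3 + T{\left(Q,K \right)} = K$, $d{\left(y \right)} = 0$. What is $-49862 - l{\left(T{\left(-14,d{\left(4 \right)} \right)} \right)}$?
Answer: $-49691$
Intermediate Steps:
$T{\left(Q,K \right)} = -3 + K$
$l{\left(A \right)} = -168 + A$
$-49862 - l{\left(T{\left(-14,d{\left(4 \right)} \right)} \right)} = -49862 - \left(-168 + \left(-3 + 0\right)\right) = -49862 - \left(-168 - 3\right) = -49862 - -171 = -49862 + 171 = -49691$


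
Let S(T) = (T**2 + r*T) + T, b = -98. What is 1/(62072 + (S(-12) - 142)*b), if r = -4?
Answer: 1/58348 ≈ 1.7139e-5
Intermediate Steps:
S(T) = T**2 - 3*T (S(T) = (T**2 - 4*T) + T = T**2 - 3*T)
1/(62072 + (S(-12) - 142)*b) = 1/(62072 + (-12*(-3 - 12) - 142)*(-98)) = 1/(62072 + (-12*(-15) - 142)*(-98)) = 1/(62072 + (180 - 142)*(-98)) = 1/(62072 + 38*(-98)) = 1/(62072 - 3724) = 1/58348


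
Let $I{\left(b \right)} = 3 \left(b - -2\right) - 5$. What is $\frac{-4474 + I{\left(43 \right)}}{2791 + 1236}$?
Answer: $- \frac{4344}{4027} \approx -1.0787$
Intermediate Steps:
$I{\left(b \right)} = 1 + 3 b$ ($I{\left(b \right)} = 3 \left(b + 2\right) - 5 = 3 \left(2 + b\right) - 5 = \left(6 + 3 b\right) - 5 = 1 + 3 b$)
$\frac{-4474 + I{\left(43 \right)}}{2791 + 1236} = \frac{-4474 + \left(1 + 3 \cdot 43\right)}{2791 + 1236} = \frac{-4474 + \left(1 + 129\right)}{4027} = \left(-4474 + 130\right) \frac{1}{4027} = \left(-4344\right) \frac{1}{4027} = - \frac{4344}{4027}$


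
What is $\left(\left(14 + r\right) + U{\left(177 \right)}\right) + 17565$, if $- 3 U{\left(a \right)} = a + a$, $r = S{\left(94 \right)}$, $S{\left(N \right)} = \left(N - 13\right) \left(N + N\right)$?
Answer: $32689$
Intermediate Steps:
$S{\left(N \right)} = 2 N \left(-13 + N\right)$ ($S{\left(N \right)} = \left(-13 + N\right) 2 N = 2 N \left(-13 + N\right)$)
$r = 15228$ ($r = 2 \cdot 94 \left(-13 + 94\right) = 2 \cdot 94 \cdot 81 = 15228$)
$U{\left(a \right)} = - \frac{2 a}{3}$ ($U{\left(a \right)} = - \frac{a + a}{3} = - \frac{2 a}{3}$)
$\left(\left(14 + r\right) + U{\left(177 \right)}\right) + 17565 = \left(\left(14 + 15228\right) - 118\right) + 17565 = \left(15242 - 118\right) + 17565 = 15124 + 17565 = 32689$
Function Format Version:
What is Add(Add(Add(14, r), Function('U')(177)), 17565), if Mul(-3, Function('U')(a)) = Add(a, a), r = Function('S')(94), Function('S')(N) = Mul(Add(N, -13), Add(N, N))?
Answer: 32689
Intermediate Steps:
Function('S')(N) = Mul(2, N, Add(-13, N)) (Function('S')(N) = Mul(Add(-13, N), Mul(2, N)) = Mul(2, N, Add(-13, N)))
r = 15228 (r = Mul(2, 94, Add(-13, 94)) = Mul(2, 94, 81) = 15228)
Function('U')(a) = Mul(Rational(-2, 3), a) (Function('U')(a) = Mul(Rational(-1, 3), Add(a, a)) = Mul(Rational(-1, 3), Mul(2, a)) = Mul(Rational(-2, 3), a))
Add(Add(Add(14, r), Function('U')(177)), 17565) = Add(Add(Add(14, 15228), Mul(Rational(-2, 3), 177)), 17565) = Add(Add(15242, -118), 17565) = Add(15124, 17565) = 32689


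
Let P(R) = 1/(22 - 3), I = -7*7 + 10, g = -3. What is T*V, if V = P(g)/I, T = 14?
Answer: -14/741 ≈ -0.018893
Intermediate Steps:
I = -39 (I = -49 + 10 = -39)
P(R) = 1/19
V = -1/741 (V = (1/19)/(-39) = (1/19)*(-1/39) = -1/741 ≈ -0.0013495)
T*V = 14*(-1/741) = -14/741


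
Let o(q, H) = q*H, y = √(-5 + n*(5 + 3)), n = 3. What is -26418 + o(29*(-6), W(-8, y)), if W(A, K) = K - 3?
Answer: -25896 - 174*√19 ≈ -26654.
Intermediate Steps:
y = √19 (y = √(-5 + 3*(5 + 3)) = √(-5 + 3*8) = √(-5 + 24) = √19 ≈ 4.3589)
W(A, K) = -3 + K
o(q, H) = H*q
-26418 + o(29*(-6), W(-8, y)) = -26418 + (-3 + √19)*(29*(-6)) = -26418 + (-3 + √19)*(-174) = -26418 + (522 - 174*√19) = -25896 - 174*√19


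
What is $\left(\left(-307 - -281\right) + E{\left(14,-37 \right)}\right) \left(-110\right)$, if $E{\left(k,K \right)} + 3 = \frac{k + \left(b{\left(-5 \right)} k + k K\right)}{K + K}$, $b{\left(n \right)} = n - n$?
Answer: $\frac{90310}{37} \approx 2440.8$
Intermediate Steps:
$b{\left(n \right)} = 0$
$E{\left(k,K \right)} = -3 + \frac{k + K k}{2 K}$ ($E{\left(k,K \right)} = -3 + \frac{k + \left(0 k + k K\right)}{K + K} = -3 + \frac{k + \left(0 + K k\right)}{2 K} = -3 + \left(k + K k\right) \frac{1}{2 K} = -3 + \frac{k + K k}{2 K}$)
$\left(\left(-307 - -281\right) + E{\left(14,-37 \right)}\right) \left(-110\right) = \left(\left(-307 - -281\right) + \frac{14 - 37 \left(-6 + 14\right)}{2 \left(-37\right)}\right) \left(-110\right) = \left(\left(-307 + 281\right) + \frac{1}{2} \left(- \frac{1}{37}\right) \left(14 - 296\right)\right) \left(-110\right) = \left(-26 + \frac{1}{2} \left(- \frac{1}{37}\right) \left(14 - 296\right)\right) \left(-110\right) = \left(-26 + \frac{1}{2} \left(- \frac{1}{37}\right) \left(-282\right)\right) \left(-110\right) = \left(-26 + \frac{141}{37}\right) \left(-110\right) = \left(- \frac{821}{37}\right) \left(-110\right) = \frac{90310}{37}$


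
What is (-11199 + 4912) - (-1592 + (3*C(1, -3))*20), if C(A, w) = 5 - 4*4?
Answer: -4035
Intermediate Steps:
C(A, w) = -11 (C(A, w) = 5 - 16 = -11)
(-11199 + 4912) - (-1592 + (3*C(1, -3))*20) = (-11199 + 4912) - (-1592 + (3*(-11))*20) = -6287 - (-1592 - 33*20) = -6287 - (-1592 - 660) = -6287 - 1*(-2252) = -6287 + 2252 = -4035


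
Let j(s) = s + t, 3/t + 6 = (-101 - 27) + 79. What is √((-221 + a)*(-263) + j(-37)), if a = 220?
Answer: 17*√2365/55 ≈ 15.031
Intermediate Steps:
t = -3/55 (t = 3/(-6 + ((-101 - 27) + 79)) = 3/(-6 + (-128 + 79)) = 3/(-6 - 49) = 3/(-55) = 3*(-1/55) = -3/55 ≈ -0.054545)
j(s) = -3/55 + s (j(s) = s - 3/55 = -3/55 + s)
√((-221 + a)*(-263) + j(-37)) = √((-221 + 220)*(-263) + (-3/55 - 37)) = √(-1*(-263) - 2038/55) = √(263 - 2038/55) = √(12427/55) = 17*√2365/55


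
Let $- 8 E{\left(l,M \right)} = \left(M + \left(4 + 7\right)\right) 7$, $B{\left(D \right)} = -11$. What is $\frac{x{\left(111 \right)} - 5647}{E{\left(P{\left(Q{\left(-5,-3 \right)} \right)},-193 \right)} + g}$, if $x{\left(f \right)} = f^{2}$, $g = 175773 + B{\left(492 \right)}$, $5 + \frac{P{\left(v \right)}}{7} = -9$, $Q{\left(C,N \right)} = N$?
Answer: $\frac{26696}{703685} \approx 0.037937$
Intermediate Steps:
$P{\left(v \right)} = -98$ ($P{\left(v \right)} = -35 + 7 \left(-9\right) = -35 - 63 = -98$)
$g = 175762$ ($g = 175773 - 11 = 175762$)
$E{\left(l,M \right)} = - \frac{77}{8} - \frac{7 M}{8}$ ($E{\left(l,M \right)} = - \frac{\left(M + \left(4 + 7\right)\right) 7}{8} = - \frac{\left(M + 11\right) 7}{8} = - \frac{\left(11 + M\right) 7}{8} = - \frac{77 + 7 M}{8} = - \frac{77}{8} - \frac{7 M}{8}$)
$\frac{x{\left(111 \right)} - 5647}{E{\left(P{\left(Q{\left(-5,-3 \right)} \right)},-193 \right)} + g} = \frac{111^{2} - 5647}{\left(- \frac{77}{8} - - \frac{1351}{8}\right) + 175762} = \frac{12321 - 5647}{\left(- \frac{77}{8} + \frac{1351}{8}\right) + 175762} = \frac{6674}{\frac{637}{4} + 175762} = \frac{6674}{\frac{703685}{4}} = 6674 \cdot \frac{4}{703685} = \frac{26696}{703685}$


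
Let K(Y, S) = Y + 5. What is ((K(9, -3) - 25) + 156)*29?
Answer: 4205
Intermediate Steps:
K(Y, S) = 5 + Y
((K(9, -3) - 25) + 156)*29 = (((5 + 9) - 25) + 156)*29 = ((14 - 25) + 156)*29 = (-11 + 156)*29 = 145*29 = 4205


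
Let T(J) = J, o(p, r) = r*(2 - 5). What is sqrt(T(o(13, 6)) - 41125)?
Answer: I*sqrt(41143) ≈ 202.84*I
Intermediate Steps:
o(p, r) = -3*r (o(p, r) = r*(-3) = -3*r)
sqrt(T(o(13, 6)) - 41125) = sqrt(-3*6 - 41125) = sqrt(-18 - 41125) = sqrt(-41143) = I*sqrt(41143)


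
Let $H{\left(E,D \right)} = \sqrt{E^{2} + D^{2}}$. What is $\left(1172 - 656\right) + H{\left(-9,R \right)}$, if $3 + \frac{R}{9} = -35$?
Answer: $516 + 153 \sqrt{5} \approx 858.12$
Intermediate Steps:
$R = -342$ ($R = -27 + 9 \left(-35\right) = -27 - 315 = -342$)
$H{\left(E,D \right)} = \sqrt{D^{2} + E^{2}}$
$\left(1172 - 656\right) + H{\left(-9,R \right)} = \left(1172 - 656\right) + \sqrt{\left(-342\right)^{2} + \left(-9\right)^{2}} = 516 + \sqrt{116964 + 81} = 516 + \sqrt{117045} = 516 + 153 \sqrt{5}$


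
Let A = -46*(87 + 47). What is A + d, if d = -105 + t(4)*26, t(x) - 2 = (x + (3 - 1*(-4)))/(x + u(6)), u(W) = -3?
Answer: -5931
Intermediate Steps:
t(x) = 2 + (7 + x)/(-3 + x) (t(x) = 2 + (x + (3 - 1*(-4)))/(x - 3) = 2 + (x + (3 + 4))/(-3 + x) = 2 + (x + 7)/(-3 + x) = 2 + (7 + x)/(-3 + x))
A = -6164 (A = -46*134 = -6164)
d = 233 (d = -105 + ((1 + 3*4)/(-3 + 4))*26 = -105 + ((1 + 12)/1)*26 = -105 + (1*13)*26 = -105 + 13*26 = -105 + 338 = 233)
A + d = -6164 + 233 = -5931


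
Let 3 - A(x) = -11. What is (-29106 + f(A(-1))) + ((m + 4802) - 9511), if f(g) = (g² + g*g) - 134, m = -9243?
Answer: -42800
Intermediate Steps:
A(x) = 14 (A(x) = 3 - 1*(-11) = 3 + 11 = 14)
f(g) = -134 + 2*g² (f(g) = (g² + g²) - 134 = 2*g² - 134 = -134 + 2*g²)
(-29106 + f(A(-1))) + ((m + 4802) - 9511) = (-29106 + (-134 + 2*14²)) + ((-9243 + 4802) - 9511) = (-29106 + (-134 + 2*196)) + (-4441 - 9511) = (-29106 + (-134 + 392)) - 13952 = (-29106 + 258) - 13952 = -28848 - 13952 = -42800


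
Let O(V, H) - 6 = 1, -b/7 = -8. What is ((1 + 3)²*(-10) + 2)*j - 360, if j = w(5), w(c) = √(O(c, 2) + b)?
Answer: -360 - 474*√7 ≈ -1614.1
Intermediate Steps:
b = 56 (b = -7*(-8) = 56)
O(V, H) = 7 (O(V, H) = 6 + 1 = 7)
w(c) = 3*√7 (w(c) = √(7 + 56) = √63 = 3*√7)
j = 3*√7 ≈ 7.9373
((1 + 3)²*(-10) + 2)*j - 360 = ((1 + 3)²*(-10) + 2)*(3*√7) - 360 = (4²*(-10) + 2)*(3*√7) - 360 = (16*(-10) + 2)*(3*√7) - 360 = (-160 + 2)*(3*√7) - 360 = -474*√7 - 360 = -360 - 474*√7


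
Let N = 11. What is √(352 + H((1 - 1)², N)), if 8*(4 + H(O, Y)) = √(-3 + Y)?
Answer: √(1392 + √2)/2 ≈ 18.664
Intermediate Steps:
H(O, Y) = -4 + √(-3 + Y)/8
√(352 + H((1 - 1)², N)) = √(352 + (-4 + √(-3 + 11)/8)) = √(352 + (-4 + √8/8)) = √(352 + (-4 + (2*√2)/8)) = √(352 + (-4 + √2/4)) = √(348 + √2/4)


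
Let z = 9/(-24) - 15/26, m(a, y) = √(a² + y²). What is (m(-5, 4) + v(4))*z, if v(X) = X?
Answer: -99/26 - 99*√41/104 ≈ -9.9030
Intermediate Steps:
z = -99/104 (z = 9*(-1/24) - 15*1/26 = -3/8 - 15/26 = -99/104 ≈ -0.95192)
(m(-5, 4) + v(4))*z = (√((-5)² + 4²) + 4)*(-99/104) = (√(25 + 16) + 4)*(-99/104) = (√41 + 4)*(-99/104) = (4 + √41)*(-99/104) = -99/26 - 99*√41/104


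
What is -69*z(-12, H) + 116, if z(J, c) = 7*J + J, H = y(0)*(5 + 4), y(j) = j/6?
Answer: 6740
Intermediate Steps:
y(j) = j/6 (y(j) = j*(⅙) = j/6)
H = 0 (H = ((⅙)*0)*(5 + 4) = 0*9 = 0)
z(J, c) = 8*J
-69*z(-12, H) + 116 = -552*(-12) + 116 = -69*(-96) + 116 = 6624 + 116 = 6740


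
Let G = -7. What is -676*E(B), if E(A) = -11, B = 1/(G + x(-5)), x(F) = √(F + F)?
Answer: 7436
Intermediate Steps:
x(F) = √2*√F (x(F) = √(2*F) = √2*√F)
B = 1/(-7 + I*√10) (B = 1/(-7 + √2*√(-5)) = 1/(-7 + √2*(I*√5)) = 1/(-7 + I*√10) ≈ -0.11864 - 0.053598*I)
-676*E(B) = -676*(-11) = 7436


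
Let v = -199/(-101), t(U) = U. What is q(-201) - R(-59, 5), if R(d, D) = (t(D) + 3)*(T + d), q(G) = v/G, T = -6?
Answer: 10556321/20301 ≈ 519.99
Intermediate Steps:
v = 199/101 (v = -199*(-1/101) = 199/101 ≈ 1.9703)
q(G) = 199/(101*G)
R(d, D) = (-6 + d)*(3 + D) (R(d, D) = (D + 3)*(-6 + d) = (3 + D)*(-6 + d) = (-6 + d)*(3 + D))
q(-201) - R(-59, 5) = (199/101)/(-201) - (-18 - 6*5 + 3*(-59) + 5*(-59)) = (199/101)*(-1/201) - (-18 - 30 - 177 - 295) = -199/20301 - 1*(-520) = -199/20301 + 520 = 10556321/20301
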